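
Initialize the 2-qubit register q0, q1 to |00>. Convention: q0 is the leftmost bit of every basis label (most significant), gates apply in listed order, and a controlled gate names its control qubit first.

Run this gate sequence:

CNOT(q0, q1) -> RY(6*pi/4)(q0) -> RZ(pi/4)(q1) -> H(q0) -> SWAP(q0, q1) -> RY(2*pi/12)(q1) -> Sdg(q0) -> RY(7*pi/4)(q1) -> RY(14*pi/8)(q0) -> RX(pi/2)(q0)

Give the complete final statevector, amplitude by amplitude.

The resulting statevector has amplitude (-sqrt(3) + 1 + sqrt(2) - sqrt(6)*I + I + sqrt(3)*I)*exp(7*I*pi/8)/8 on |00>, (1 + sqrt(3) + sqrt(6) - I + sqrt(2)*I + sqrt(3)*I)*exp(7*I*pi/8)/8 on |01>, (-sqrt(3) - 1 + sqrt(6) - sqrt(2)*I - I + sqrt(3)*I)*exp(7*I*pi/8)/8 on |10>, (-sqrt(3) - sqrt(2) + 1 - sqrt(6)*I - sqrt(3)*I - I)*exp(7*I*pi/8)/8 on |11>.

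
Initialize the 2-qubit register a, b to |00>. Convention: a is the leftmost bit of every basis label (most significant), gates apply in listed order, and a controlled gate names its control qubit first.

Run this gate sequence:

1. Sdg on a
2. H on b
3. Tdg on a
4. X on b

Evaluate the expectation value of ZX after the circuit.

The expectation value of ZX is 1.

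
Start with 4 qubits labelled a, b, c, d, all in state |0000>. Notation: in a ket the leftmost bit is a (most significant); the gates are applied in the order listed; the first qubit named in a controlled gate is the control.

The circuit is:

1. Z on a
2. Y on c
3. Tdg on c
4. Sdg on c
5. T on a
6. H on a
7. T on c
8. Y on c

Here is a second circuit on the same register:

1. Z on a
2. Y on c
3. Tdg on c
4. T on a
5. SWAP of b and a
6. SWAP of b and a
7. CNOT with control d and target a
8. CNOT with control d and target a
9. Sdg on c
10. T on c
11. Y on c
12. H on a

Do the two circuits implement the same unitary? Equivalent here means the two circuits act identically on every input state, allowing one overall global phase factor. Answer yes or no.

Yes: on every input state the two circuits agree up to one overall phase factor.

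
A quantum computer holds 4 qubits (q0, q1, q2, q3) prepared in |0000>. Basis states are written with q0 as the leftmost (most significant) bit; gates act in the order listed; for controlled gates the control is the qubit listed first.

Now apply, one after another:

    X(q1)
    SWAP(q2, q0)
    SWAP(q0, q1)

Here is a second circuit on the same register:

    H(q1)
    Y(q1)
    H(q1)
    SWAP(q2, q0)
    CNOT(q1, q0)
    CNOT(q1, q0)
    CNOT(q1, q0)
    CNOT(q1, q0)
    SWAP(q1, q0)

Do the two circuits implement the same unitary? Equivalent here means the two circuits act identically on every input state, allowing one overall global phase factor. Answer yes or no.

No — the two circuits implement different unitaries, even allowing a global phase.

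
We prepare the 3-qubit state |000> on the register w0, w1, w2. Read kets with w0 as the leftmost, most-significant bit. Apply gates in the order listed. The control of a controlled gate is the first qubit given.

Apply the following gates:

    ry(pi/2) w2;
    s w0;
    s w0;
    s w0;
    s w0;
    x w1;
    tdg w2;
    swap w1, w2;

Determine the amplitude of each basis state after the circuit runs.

The final amplitudes are sqrt(2)/2 on |001>, -sqrt(2)*exp(3*I*pi/4)/2 on |011>, and 0 on every other basis state. Key observation: steps 2-5 multiply out to the identity, so the circuit reduces to the remaining gates.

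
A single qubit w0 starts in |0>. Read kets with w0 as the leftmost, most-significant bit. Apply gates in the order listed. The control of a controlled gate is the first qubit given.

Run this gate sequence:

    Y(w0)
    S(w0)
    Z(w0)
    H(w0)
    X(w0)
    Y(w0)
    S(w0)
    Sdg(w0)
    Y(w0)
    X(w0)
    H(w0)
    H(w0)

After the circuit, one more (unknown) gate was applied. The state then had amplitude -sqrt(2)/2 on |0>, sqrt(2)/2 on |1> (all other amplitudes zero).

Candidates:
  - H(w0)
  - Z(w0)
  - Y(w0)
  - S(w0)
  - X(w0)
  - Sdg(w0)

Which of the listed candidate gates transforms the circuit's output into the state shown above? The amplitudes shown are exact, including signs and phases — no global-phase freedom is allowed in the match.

The applied gate was X(w0).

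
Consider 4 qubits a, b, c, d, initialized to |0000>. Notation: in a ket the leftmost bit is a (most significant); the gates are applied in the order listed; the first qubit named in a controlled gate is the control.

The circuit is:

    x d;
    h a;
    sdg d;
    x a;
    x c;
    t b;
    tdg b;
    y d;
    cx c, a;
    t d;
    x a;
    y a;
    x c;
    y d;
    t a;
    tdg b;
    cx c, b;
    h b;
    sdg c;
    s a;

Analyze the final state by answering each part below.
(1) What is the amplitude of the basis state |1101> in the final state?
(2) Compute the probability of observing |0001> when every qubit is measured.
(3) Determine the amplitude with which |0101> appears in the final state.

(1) The amplitude on |1101> is exp(3*I*pi/4)/2.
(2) The probability of measuring |0001> is 1/4.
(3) |0101> carries amplitude -1/2 in the final state.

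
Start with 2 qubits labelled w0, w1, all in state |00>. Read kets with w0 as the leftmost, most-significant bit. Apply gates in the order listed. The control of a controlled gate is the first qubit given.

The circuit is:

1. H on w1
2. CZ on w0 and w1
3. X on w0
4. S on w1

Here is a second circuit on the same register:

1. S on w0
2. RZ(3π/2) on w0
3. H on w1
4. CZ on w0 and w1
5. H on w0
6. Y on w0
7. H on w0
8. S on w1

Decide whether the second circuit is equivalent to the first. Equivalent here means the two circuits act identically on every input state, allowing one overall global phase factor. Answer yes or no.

No, they are not equivalent — no single phase factor reconciles the two unitaries.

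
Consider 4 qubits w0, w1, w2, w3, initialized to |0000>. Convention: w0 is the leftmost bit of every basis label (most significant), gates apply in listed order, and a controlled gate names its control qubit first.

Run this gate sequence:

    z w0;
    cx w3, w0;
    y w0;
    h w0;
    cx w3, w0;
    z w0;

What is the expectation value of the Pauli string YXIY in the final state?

In the final state, YXIY has expectation 0.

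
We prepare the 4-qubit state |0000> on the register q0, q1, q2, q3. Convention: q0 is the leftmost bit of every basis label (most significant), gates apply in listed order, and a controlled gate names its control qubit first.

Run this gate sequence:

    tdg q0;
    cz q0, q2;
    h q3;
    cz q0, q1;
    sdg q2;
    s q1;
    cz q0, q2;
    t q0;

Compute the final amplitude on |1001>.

The final state's coefficient on |1001> equals 0.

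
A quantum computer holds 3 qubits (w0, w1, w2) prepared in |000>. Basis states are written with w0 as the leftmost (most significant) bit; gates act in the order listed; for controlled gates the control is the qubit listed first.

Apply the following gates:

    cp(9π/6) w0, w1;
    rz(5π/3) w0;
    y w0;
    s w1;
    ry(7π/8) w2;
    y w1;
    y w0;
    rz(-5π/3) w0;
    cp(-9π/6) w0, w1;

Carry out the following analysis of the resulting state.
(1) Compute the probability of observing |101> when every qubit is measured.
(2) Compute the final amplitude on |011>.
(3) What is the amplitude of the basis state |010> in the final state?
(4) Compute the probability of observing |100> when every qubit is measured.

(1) A full measurement returns |101> with probability 0.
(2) |011> carries amplitude I*cos(pi/16) in the final state.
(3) The amplitude on |010> is I*sin(pi/16).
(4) Outcome |100> occurs with probability 0.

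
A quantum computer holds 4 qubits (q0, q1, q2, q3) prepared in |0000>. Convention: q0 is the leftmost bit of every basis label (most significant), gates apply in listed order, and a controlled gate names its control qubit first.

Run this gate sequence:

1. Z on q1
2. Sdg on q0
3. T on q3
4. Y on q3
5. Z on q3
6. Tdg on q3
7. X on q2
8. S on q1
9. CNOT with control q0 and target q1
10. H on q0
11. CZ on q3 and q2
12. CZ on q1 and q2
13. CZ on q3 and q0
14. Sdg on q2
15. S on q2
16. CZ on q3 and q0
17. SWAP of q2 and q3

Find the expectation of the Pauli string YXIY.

The observable YXIY averages to 0. Key observation: the block from step 13 through step 16 cancels to the identity and can be dropped.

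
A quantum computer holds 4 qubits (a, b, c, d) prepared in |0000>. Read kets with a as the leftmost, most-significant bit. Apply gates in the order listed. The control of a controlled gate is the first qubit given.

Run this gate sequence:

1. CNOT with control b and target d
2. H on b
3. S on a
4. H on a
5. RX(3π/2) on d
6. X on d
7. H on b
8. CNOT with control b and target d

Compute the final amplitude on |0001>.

The amplitude on |0001> is -1/2.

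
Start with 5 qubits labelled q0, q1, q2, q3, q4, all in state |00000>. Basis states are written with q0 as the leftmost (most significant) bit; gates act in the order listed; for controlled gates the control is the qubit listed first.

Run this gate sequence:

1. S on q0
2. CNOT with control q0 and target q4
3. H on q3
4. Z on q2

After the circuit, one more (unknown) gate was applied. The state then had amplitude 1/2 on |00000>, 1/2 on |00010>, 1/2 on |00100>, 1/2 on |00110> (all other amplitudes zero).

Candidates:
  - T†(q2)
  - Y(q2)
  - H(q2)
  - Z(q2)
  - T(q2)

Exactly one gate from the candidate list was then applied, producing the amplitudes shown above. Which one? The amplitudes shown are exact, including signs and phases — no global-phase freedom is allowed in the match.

It was H(q2) that produced the state shown.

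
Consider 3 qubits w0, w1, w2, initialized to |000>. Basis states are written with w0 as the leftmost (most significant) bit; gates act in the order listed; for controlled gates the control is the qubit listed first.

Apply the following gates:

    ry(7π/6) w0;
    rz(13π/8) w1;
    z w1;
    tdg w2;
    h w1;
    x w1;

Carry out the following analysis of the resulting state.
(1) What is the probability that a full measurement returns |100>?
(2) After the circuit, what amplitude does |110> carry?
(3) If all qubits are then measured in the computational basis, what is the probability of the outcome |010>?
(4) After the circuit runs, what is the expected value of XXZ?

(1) A full measurement returns |100> with probability sqrt(3)/8 + 1/4.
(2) The amplitude on |110> is (-sqrt(3) - 1)*exp(3*I*pi/16)/4.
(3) A full measurement returns |010> with probability 1/4 - sqrt(3)/8.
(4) In the final state, XXZ has expectation -1/2.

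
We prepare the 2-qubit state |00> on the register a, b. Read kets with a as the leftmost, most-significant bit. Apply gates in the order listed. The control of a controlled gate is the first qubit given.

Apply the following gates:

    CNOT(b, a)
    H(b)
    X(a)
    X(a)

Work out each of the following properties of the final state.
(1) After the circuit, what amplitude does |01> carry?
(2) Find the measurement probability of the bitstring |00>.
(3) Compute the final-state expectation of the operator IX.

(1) The amplitude on |01> is sqrt(2)/2. Key observation: steps 3-4 multiply out to the identity, so the circuit reduces to the remaining gates.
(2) A full measurement returns |00> with probability 1/2.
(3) The observable IX averages to 1.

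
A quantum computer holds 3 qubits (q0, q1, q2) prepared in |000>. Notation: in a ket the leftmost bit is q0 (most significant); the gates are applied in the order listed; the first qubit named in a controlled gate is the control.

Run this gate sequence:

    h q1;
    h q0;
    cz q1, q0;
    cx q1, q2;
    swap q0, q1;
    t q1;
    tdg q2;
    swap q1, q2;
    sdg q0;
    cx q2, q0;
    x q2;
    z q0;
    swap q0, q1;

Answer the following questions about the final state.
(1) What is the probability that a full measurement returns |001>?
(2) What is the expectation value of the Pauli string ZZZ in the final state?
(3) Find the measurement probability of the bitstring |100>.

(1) Outcome |001> occurs with probability 1/4.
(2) The observable ZZZ averages to -1.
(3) The probability of measuring |100> is 1/4.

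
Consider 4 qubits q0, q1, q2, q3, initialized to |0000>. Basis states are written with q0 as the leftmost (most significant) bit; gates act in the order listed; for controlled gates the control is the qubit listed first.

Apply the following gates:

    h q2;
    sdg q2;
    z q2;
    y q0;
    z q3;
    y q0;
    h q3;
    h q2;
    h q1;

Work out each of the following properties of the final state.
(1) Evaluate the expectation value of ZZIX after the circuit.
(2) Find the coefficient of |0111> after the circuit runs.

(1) The observable ZZIX averages to 0.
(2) The final state's coefficient on |0111> equals 1/4 - I/4.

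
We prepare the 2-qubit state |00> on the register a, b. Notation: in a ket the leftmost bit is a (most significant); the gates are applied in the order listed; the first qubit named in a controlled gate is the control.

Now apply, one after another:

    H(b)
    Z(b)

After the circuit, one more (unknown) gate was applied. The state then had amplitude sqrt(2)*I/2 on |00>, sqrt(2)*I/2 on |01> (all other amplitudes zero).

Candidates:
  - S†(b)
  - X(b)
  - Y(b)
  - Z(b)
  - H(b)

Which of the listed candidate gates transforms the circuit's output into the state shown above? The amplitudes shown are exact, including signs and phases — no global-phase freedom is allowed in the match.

The applied gate was Y(b).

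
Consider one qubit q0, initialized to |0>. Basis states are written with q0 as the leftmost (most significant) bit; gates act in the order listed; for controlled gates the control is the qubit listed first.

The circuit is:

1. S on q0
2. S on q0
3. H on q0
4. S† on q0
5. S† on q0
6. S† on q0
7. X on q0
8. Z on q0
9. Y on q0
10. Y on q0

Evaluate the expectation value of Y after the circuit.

In the final state, Y has expectation 1.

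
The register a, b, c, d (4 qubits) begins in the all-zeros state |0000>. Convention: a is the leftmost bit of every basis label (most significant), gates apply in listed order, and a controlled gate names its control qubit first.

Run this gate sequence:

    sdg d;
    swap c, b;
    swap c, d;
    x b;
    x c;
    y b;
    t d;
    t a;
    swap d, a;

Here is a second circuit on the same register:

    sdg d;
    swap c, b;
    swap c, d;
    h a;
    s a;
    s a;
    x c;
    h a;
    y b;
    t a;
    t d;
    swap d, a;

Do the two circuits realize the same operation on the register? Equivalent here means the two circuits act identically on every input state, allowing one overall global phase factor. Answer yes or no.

No — the two circuits implement different unitaries, even allowing a global phase.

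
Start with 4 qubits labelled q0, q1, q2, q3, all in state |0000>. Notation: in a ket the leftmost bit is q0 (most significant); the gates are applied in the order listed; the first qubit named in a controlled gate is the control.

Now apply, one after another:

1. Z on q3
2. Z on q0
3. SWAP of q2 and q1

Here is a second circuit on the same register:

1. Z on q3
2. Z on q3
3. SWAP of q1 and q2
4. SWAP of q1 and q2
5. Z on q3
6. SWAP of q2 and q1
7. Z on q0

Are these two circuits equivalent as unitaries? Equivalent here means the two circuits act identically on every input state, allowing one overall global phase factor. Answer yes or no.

Yes — the two circuits implement the same unitary up to a global phase.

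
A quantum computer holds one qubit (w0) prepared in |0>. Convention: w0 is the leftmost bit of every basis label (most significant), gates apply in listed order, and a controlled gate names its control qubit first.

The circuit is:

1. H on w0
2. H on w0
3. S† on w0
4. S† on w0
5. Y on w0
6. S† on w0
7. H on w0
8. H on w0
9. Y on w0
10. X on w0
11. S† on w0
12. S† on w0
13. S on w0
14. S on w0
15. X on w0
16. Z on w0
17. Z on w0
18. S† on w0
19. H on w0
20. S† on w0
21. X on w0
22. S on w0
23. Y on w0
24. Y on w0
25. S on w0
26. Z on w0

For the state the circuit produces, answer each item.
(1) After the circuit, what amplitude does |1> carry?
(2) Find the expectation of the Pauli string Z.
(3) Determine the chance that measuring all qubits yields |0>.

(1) The final state's coefficient on |1> equals -sqrt(2)*I/2. Key observation: the block from step 10 through step 15 cancels to the identity and can be dropped.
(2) In the final state, Z has expectation 0.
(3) A full measurement returns |0> with probability 1/2.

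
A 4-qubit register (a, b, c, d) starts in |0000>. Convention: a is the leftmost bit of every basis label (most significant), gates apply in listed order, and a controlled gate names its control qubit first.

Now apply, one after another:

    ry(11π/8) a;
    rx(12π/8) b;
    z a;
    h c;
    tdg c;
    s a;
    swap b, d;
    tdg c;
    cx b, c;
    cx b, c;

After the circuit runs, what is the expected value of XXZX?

In the final state, XXZX has expectation 0. Key observation: steps 9-10 multiply out to the identity, so the circuit reduces to the remaining gates.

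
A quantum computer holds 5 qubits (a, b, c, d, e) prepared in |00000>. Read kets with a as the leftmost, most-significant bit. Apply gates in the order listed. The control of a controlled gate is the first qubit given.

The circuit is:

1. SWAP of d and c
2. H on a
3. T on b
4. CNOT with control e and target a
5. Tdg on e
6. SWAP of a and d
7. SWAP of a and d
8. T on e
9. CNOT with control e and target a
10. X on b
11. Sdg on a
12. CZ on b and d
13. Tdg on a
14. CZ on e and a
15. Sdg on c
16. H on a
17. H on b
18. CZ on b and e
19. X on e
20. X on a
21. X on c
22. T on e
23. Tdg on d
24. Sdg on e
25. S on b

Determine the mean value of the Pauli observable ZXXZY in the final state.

In the final state, ZXXZY has expectation 0. Key observation: the block from step 4 through step 9 cancels to the identity and can be dropped.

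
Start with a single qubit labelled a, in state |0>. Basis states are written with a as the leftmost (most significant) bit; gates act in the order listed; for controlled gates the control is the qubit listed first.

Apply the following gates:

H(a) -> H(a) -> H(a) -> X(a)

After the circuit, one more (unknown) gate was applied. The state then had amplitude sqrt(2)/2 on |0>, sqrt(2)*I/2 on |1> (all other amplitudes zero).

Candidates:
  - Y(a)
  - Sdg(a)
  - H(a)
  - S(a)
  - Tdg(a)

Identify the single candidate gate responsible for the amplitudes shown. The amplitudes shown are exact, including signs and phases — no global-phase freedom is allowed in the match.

It was S(a) that produced the state shown.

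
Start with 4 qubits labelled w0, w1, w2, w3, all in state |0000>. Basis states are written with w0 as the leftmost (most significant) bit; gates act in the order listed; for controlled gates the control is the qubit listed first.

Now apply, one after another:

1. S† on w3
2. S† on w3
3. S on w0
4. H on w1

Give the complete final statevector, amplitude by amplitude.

The resulting statevector has amplitude sqrt(2)/2 on |0000>, sqrt(2)/2 on |0100>, and 0 on every other basis state.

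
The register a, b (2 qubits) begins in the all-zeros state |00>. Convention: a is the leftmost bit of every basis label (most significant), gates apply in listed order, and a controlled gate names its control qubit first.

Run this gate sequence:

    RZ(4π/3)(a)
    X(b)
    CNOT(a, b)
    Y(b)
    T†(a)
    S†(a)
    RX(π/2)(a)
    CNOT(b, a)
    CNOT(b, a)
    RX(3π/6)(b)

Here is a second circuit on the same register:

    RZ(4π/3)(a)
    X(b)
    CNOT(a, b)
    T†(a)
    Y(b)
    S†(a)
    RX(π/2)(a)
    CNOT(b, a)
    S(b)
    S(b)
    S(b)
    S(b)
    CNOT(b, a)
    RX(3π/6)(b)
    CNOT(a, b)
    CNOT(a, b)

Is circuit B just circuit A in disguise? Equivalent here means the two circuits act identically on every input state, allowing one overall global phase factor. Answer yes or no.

Yes — the two circuits implement the same unitary up to a global phase.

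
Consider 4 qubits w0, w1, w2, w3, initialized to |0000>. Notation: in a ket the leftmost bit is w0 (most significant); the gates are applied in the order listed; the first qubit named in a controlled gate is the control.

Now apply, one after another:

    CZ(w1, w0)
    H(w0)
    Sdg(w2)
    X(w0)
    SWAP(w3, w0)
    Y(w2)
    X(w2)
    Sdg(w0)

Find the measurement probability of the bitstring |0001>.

Outcome |0001> occurs with probability 1/2.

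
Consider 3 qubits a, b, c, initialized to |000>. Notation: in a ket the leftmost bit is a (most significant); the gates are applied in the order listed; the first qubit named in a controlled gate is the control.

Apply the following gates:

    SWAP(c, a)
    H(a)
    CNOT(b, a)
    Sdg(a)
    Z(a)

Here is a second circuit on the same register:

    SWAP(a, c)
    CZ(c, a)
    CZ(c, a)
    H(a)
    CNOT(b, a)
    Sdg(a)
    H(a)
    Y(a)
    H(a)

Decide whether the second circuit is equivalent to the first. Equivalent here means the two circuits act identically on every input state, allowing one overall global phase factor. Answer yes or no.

No: there is an input state on which the two circuits produce genuinely different outputs (not merely differing by a phase).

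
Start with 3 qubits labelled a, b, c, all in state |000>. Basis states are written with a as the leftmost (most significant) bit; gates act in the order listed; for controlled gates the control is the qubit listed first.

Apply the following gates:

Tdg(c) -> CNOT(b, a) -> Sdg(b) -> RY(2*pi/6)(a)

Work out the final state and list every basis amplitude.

The final amplitudes are sqrt(3)/2 on |000>, 1/2 on |100>, and 0 on every other basis state.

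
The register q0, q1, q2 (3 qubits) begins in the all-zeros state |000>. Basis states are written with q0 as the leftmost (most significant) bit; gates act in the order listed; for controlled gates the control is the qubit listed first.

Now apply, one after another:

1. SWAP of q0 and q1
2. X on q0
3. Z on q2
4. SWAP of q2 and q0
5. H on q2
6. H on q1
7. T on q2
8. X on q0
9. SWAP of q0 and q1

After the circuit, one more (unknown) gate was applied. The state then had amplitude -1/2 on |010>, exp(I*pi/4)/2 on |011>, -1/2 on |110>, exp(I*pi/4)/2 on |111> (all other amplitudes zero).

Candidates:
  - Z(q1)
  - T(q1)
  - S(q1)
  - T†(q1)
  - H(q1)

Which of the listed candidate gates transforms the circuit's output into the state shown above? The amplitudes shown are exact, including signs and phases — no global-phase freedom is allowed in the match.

The applied gate was Z(q1).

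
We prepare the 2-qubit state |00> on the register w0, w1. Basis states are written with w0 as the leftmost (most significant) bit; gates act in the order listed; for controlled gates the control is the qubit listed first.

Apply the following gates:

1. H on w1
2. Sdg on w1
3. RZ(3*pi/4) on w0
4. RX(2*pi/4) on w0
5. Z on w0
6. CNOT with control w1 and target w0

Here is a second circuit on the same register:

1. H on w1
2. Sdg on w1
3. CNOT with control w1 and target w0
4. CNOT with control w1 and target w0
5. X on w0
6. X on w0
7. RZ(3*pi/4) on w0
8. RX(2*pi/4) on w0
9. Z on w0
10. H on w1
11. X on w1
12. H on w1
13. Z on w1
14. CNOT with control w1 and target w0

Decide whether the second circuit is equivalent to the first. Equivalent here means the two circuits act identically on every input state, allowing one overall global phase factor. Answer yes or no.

Yes — the two circuits implement the same unitary up to a global phase.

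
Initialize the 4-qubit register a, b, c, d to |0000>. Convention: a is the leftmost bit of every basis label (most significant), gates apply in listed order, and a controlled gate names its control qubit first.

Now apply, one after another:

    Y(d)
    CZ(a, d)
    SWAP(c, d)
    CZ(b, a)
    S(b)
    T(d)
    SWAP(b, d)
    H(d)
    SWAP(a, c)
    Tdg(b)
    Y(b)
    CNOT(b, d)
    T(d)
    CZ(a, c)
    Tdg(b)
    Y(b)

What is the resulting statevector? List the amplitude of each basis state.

The final amplitudes are sqrt(2)*exp(I*pi/4)/2 on |1000>, sqrt(2)*I/2 on |1001>, and 0 on every other basis state.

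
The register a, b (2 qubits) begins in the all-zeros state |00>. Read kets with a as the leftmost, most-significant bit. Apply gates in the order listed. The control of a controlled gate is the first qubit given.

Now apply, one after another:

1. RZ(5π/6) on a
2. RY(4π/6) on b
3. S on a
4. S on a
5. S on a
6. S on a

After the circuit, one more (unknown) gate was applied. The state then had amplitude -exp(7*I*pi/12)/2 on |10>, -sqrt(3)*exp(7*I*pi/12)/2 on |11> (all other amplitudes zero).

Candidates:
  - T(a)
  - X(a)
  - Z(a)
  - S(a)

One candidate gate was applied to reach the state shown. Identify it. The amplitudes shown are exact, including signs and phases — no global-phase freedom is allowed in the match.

It was X(a) that produced the state shown.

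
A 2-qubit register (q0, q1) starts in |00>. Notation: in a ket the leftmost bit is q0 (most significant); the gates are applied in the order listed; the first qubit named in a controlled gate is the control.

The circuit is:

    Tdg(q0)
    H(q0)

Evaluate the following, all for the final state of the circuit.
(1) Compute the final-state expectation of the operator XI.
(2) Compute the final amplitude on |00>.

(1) The observable XI averages to 1.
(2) |00> carries amplitude sqrt(2)/2 in the final state.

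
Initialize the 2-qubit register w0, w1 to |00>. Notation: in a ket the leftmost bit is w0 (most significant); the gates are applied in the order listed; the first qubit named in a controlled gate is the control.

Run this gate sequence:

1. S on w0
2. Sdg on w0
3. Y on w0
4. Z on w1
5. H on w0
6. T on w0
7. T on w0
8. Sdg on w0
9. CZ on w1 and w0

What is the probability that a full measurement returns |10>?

The probability of measuring |10> is 1/2. Key observation: gates 1-2 undo each other exactly, leaving only the rest of the circuit to track.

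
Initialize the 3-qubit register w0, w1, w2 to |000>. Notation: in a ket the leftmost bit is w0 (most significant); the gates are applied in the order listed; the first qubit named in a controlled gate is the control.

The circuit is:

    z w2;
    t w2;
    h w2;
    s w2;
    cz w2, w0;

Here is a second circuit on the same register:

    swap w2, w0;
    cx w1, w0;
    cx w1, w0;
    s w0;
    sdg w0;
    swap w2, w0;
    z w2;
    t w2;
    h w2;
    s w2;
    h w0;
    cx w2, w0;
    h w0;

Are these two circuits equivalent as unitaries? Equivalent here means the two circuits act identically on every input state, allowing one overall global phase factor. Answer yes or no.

Yes — the two circuits implement the same unitary up to a global phase.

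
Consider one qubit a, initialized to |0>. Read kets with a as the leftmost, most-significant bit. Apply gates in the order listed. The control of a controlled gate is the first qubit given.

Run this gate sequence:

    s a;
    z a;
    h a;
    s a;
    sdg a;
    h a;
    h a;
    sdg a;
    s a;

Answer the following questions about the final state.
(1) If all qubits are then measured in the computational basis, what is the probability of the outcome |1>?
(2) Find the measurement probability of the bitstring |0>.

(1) The probability of measuring |1> is 1/2. Key observation: steps 3-6 multiply out to the identity, so the circuit reduces to the remaining gates.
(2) A full measurement returns |0> with probability 1/2.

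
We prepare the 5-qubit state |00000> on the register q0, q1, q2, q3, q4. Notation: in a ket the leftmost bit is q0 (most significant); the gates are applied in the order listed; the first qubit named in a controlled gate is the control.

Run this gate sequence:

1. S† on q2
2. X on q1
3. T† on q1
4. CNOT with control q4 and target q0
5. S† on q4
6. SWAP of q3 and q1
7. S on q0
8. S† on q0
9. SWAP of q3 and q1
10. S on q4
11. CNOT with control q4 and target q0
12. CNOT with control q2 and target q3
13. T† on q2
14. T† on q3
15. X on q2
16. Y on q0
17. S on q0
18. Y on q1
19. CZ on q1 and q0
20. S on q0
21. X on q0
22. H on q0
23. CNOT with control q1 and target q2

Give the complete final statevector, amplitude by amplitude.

The final amplitudes are sqrt(2)*exp(3*I*pi/4)/2 on |00100>, sqrt(2)*exp(3*I*pi/4)/2 on |10100>, and 0 on every other basis state.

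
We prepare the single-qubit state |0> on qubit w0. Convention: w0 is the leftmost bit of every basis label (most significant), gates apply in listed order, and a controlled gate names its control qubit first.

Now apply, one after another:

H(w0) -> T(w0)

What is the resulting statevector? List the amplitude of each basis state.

The resulting statevector has amplitude sqrt(2)/2 on |0>, sqrt(2)*exp(I*pi/4)/2 on |1>.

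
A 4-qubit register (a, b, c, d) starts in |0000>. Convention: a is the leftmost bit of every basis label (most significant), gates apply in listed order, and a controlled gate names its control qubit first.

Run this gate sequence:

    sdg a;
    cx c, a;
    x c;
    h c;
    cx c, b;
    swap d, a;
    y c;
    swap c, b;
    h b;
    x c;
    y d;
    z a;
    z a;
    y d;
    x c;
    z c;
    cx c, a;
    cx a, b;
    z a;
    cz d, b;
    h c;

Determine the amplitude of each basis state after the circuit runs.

The resulting statevector has amplitude sqrt(2)*I/4 on |0000>, 0 on |0001>, sqrt(2)*I/4 on |0010>, 0 on |0011>, -sqrt(2)*I/4 on |0100>, 0 on |0101>, -sqrt(2)*I/4 on |0110>, 0 on |0111>, sqrt(2)*I/4 on |1000>, 0 on |1001>, -sqrt(2)*I/4 on |1010>, 0 on |1011>, sqrt(2)*I/4 on |1100>, 0 on |1101>, -sqrt(2)*I/4 on |1110>, 0 on |1111>. Key observation: gates 10-15 undo each other exactly, leaving only the rest of the circuit to track.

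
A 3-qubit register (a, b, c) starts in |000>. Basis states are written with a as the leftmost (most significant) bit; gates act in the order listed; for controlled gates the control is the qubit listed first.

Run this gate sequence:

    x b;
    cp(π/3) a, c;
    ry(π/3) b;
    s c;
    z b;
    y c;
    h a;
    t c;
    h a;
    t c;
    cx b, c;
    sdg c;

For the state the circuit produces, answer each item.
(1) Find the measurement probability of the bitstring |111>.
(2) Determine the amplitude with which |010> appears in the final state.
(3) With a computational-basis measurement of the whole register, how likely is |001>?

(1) A full measurement returns |111> with probability 0.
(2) The final state's coefficient on |010> equals sqrt(3)/2.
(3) The probability of measuring |001> is 1/4.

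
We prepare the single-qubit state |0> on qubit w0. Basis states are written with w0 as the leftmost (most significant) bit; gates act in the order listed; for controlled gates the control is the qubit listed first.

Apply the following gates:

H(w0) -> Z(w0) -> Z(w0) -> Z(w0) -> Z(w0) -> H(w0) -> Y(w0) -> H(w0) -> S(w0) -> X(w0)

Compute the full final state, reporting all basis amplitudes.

The final amplitudes are sqrt(2)/2 on |0>, sqrt(2)*I/2 on |1>. Key observation: steps 1-6 multiply out to the identity, so the circuit reduces to the remaining gates.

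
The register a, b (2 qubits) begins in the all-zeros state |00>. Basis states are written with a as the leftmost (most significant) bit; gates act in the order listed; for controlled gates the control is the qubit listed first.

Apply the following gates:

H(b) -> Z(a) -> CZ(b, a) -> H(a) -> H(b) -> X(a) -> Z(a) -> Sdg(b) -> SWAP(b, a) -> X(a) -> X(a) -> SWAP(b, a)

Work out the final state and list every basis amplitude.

After the circuit, the state carries amplitude sqrt(2)/2 on |00>, 0 on |01>, -sqrt(2)/2 on |10>, 0 on |11>. Key observation: the block from step 9 through step 12 cancels to the identity and can be dropped.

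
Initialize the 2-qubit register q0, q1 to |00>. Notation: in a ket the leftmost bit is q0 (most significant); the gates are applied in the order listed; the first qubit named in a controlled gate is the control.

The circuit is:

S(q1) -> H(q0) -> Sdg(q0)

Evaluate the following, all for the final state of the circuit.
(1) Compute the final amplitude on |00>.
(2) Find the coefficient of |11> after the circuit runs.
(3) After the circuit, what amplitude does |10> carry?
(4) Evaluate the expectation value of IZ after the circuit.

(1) The amplitude on |00> is sqrt(2)/2.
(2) The amplitude on |11> is 0.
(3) |10> carries amplitude -sqrt(2)*I/2 in the final state.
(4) In the final state, IZ has expectation 1.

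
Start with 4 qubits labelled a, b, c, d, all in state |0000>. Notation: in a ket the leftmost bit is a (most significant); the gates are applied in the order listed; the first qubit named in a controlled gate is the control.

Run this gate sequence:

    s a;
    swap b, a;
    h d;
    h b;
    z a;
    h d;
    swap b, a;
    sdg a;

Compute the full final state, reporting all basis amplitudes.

After the circuit, the state carries amplitude sqrt(2)/2 on |0000>, -sqrt(2)*I/2 on |1000>, and 0 on every other basis state.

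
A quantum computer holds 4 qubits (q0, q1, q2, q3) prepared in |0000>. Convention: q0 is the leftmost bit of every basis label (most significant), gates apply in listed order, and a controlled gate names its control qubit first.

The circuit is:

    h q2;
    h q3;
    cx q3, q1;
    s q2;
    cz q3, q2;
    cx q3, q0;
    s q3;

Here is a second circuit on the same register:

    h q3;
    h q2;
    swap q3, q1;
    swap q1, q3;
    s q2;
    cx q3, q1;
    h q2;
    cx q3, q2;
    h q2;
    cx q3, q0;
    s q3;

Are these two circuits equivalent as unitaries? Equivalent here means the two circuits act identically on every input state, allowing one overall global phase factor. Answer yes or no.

Yes: on every input state the two circuits agree up to one overall phase factor.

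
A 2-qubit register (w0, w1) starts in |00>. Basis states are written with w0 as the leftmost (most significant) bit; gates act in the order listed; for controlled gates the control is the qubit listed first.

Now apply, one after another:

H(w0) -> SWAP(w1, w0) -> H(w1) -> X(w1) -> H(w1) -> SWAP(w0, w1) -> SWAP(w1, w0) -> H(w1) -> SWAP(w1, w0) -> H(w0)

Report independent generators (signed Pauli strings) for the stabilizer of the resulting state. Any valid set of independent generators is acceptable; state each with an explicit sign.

One valid set of independent stabilizer generators is -XI, +IZ (any independent generating set of the same group is equally correct).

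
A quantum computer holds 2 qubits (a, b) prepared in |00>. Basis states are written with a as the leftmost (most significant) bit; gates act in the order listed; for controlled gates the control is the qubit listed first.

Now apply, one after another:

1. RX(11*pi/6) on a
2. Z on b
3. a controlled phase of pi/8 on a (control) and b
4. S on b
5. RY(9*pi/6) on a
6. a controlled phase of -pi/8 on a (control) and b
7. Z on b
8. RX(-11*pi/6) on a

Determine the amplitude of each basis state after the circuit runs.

The resulting statevector has amplitude sqrt(2)*(-2 - I)/4 on |00>, 0 on |01>, sqrt(6)/4 on |10>, 0 on |11>.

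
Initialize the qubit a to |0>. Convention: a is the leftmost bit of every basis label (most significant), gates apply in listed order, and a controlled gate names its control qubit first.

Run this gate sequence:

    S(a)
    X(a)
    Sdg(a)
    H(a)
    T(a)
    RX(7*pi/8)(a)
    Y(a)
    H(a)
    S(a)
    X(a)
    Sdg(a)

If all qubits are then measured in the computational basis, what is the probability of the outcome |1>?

The probability of measuring |1> is sqrt(2)/4 + 1/2.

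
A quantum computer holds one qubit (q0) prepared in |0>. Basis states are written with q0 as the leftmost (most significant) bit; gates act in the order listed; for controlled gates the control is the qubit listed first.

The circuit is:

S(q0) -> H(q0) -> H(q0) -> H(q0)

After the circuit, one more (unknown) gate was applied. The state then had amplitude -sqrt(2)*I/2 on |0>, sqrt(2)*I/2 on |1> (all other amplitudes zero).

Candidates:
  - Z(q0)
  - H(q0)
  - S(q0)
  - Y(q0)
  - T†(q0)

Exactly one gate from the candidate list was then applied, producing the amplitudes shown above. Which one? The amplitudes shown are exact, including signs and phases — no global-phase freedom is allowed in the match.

It was Y(q0) that produced the state shown.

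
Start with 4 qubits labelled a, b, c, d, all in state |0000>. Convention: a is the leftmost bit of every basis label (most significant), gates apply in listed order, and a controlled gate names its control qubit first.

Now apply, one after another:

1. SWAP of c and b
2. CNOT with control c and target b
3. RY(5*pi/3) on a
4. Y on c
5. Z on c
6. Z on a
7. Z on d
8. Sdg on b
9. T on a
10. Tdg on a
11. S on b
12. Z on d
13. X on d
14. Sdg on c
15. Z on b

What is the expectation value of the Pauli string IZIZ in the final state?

The observable IZIZ averages to -1. Key observation: gates 7-12 undo each other exactly, leaving only the rest of the circuit to track.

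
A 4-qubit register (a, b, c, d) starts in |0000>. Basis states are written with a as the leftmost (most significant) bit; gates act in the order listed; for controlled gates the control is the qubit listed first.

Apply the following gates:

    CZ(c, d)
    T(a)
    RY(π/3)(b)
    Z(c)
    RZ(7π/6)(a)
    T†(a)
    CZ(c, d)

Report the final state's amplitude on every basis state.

The final amplitudes are -sqrt(3)*exp(5*I*pi/12)/2 on |0000>, -exp(5*I*pi/12)/2 on |0100>, and 0 on every other basis state.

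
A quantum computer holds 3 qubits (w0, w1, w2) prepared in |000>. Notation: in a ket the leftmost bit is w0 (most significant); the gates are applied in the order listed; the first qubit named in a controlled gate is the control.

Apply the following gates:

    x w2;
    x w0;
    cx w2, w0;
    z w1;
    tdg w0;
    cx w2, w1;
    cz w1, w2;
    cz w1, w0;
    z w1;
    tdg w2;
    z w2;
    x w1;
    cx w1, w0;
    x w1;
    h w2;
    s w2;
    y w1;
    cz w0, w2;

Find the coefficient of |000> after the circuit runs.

The amplitude on |000> is sqrt(2)*exp(I*pi/4)/2.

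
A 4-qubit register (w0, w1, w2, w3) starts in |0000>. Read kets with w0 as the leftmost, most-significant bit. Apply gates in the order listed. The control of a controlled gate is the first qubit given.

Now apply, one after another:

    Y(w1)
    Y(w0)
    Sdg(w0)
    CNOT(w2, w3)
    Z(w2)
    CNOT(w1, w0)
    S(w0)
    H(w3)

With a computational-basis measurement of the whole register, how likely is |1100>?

The probability of measuring |1100> is 0.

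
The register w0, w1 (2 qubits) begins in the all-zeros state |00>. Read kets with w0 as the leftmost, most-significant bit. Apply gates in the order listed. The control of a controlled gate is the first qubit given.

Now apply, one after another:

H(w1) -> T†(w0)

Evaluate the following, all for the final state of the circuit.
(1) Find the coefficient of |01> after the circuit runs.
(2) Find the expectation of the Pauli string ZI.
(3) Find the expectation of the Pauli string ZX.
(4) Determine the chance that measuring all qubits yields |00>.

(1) The amplitude on |01> is sqrt(2)/2.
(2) In the final state, ZI has expectation 1.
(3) The observable ZX averages to 1.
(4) A full measurement returns |00> with probability 1/2.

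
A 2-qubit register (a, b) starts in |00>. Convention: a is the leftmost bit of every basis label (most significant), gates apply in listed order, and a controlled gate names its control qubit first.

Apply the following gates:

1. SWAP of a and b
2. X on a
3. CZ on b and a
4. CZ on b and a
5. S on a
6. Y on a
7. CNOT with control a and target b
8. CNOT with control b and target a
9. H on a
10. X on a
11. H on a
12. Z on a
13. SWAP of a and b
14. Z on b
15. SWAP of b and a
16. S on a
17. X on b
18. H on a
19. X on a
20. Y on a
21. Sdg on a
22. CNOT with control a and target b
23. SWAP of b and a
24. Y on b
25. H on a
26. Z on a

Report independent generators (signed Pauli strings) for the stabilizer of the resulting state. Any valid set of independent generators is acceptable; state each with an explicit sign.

One valid set of independent stabilizer generators is -XZ, +ZY (any independent generating set of the same group is equally correct). Key observation: steps 9-12 multiply out to the identity, so the circuit reduces to the remaining gates.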